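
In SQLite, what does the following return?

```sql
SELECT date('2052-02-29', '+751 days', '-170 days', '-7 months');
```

Applying '+751 days' to 2052-02-29: counting 751 days forward gives 2054-03-21.
Applying '-170 days' to 2054-03-21: counting 170 days back gives 2053-10-02.
Adding -7 months to 2053-10-02 gives 2053-03-02.

2053-03-02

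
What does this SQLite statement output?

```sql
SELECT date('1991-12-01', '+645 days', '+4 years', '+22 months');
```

1999-07-06

Applying '+645 days' to 1991-12-01: counting 645 days forward gives 1993-09-06.
Adding +4 years to 1993-09-06 gives 1997-09-06.
Adding +22 months to 1997-09-06 gives 1999-07-06.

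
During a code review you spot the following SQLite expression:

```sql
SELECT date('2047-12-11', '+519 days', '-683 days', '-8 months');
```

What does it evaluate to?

Applying '+519 days' to 2047-12-11: counting 519 days forward gives 2049-05-13.
Applying '-683 days' to 2049-05-13: counting 683 days back gives 2047-06-30.
Adding -8 months to 2047-06-30 gives 2046-10-30.

2046-10-30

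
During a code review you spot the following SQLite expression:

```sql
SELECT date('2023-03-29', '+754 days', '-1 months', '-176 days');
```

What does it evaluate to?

2024-09-26

Applying '+754 days' to 2023-03-29: counting 754 days forward gives 2025-04-21.
Adding -1 month to 2025-04-21 gives 2025-03-21.
Applying '-176 days' to 2025-03-21: counting 176 days back gives 2024-09-26.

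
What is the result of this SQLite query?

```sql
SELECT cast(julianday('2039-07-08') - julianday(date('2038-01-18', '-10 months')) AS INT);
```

842

Adding -10 months to 2038-01-18 gives 2037-03-18.
13 days remain in March 2037 after the 18th (31 − 18).
Full months from April 2037 through June 2039 contribute their day counts.
Then 8 days into July 2039.
Total: 13 + 30 + 31 + 30 + 31 + 31 + 30 + 31 + 30 + 31 + 31 + 28 + 31 + 30 + 31 + 30 + 31 + 31 + 30 + 31 + 30 + 31 + 31 + 28 + 31 + 30 + 31 + 30 + 8 = 842.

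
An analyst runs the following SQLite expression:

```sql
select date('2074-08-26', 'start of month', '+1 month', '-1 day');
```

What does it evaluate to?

`start of month` rewinds 2074-08-26 to 2074-08-01.
Adding +1 month to 2074-08-01 gives 2074-09-01.
Going back 1 day from 2074-09-01 reaches 2074-08-31 (last day of August, 31 days).

2074-08-31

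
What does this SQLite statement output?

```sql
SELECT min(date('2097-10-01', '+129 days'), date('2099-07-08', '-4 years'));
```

2095-07-08

date('2097-10-01', '+129 days') → 2098-02-07.
date('2099-07-08', '-4 years') → 2095-07-08.
Earlier of the two is 2095-07-08.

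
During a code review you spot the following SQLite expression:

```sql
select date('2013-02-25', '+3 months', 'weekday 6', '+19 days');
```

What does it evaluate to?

Adding +3 months to 2013-02-25 gives 2013-05-25.
`weekday 6` advances to the next Saturday; 2013-05-25 is already a Saturday, so it stays at 2013-05-25.
May 2013 has 31 days; 6 remain after the 25th, so 7 days reach 2013-06-01.
Advancing 12 more days within June lands on 2013-06-13.

2013-06-13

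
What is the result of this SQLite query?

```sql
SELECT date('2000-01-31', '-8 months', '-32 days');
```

1999-04-29

Adding -8 months to 2000-01-31 gives 1999-05-31.
Going back 31 days from 1999-05-31 reaches 1999-04-30 (last day of April, 30 days).
Going back 1 day within April lands on 1999-04-29.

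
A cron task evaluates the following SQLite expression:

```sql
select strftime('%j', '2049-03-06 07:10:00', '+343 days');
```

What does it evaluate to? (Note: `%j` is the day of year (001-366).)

043

First apply '+343 days': 2049-03-06 07:10:00 → 2050-02-12 07:10:00.
Day-of-year for 2050-02-12: days since 2050-01-01 inclusive = 43, zero-padded to 043.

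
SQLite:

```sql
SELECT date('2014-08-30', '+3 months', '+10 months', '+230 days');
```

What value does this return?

2016-05-17

Adding +3 months to 2014-08-30 gives 2014-11-30.
Adding +10 months to 2014-11-30 gives 2015-09-30.
Applying '+230 days' to 2015-09-30: counting 230 days forward gives 2016-05-17.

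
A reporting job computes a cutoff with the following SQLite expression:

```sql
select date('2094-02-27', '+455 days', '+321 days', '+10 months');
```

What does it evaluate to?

2097-02-13

Applying '+455 days' to 2094-02-27: counting 455 days forward gives 2095-05-28.
Applying '+321 days' to 2095-05-28: counting 321 days forward gives 2096-04-13.
Adding +10 months to 2096-04-13 gives 2097-02-13.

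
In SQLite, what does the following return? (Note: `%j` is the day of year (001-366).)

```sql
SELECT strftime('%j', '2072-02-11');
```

Day-of-year for 2072-02-11: days since 2072-01-01 inclusive = 42, zero-padded to 042.

042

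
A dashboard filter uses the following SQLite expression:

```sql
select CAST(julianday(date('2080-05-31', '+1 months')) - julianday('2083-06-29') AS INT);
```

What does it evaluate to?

Adding +1 month to 2080-05-31 targets 2080-06-31. June 2080 has only 30 days, so SQLite normalizes the 1-day overflow forward to 2080-07-01.
30 days remain in July 2080 after the 1st (31 − 1).
Full months from August 2080 through May 2083 contribute their day counts.
Then 29 days into June 2083.
Total: 30 + 31 + 30 + 31 + 30 + 31 + 31 + 28 + 31 + 30 + 31 + 30 + 31 + 31 + 30 + 31 + 30 + 31 + 31 + 28 + 31 + 30 + 31 + 30 + 31 + 31 + 30 + 31 + 30 + 31 + 31 + 28 + 31 + 30 + 31 + 29 = 1093.
The subtraction is earlier − later, so the result is −1093 → -1093.

-1093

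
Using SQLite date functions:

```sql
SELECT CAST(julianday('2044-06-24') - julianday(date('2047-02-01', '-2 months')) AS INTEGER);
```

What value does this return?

-890

Adding -2 months to 2047-02-01 gives 2046-12-01.
6 days remain in June 2044 after the 24th (30 − 24).
Full months from July 2044 through November 2046 contribute their day counts.
Then 1 day into December 2046.
Total: 6 + 31 + 31 + 30 + 31 + 30 + 31 + 31 + 28 + 31 + 30 + 31 + 30 + 31 + 31 + 30 + 31 + 30 + 31 + 31 + 28 + 31 + 30 + 31 + 30 + 31 + 31 + 30 + 31 + 30 + 1 = 890.
The subtraction is earlier − later, so the result is −890 → -890.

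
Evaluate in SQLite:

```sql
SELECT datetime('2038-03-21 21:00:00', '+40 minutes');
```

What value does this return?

+40 minutes from 2038-03-21 21:00:00 is 2038-03-21 21:40:00.

2038-03-21 21:40:00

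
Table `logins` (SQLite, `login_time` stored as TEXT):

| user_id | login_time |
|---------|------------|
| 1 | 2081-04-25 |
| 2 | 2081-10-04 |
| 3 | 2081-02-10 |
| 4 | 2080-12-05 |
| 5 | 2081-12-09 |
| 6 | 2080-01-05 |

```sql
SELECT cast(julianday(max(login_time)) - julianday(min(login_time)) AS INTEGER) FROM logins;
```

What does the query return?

MIN = 2080-01-05, MAX = 2081-12-09.
26 days remain in January 2080 after the 5th (31 − 5).
Full months from February 2080 through November 2081 contribute their day counts.
Then 9 days into December 2081.
Total: 26 + 29 + 31 + 30 + 31 + 30 + 31 + 31 + 30 + 31 + 30 + 31 + 31 + 28 + 31 + 30 + 31 + 30 + 31 + 31 + 30 + 31 + 30 + 9 = 704.

704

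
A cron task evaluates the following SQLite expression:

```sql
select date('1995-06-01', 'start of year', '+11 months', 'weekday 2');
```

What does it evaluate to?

1995-12-05

`start of year` rewinds 1995-06-01 to 1995-01-01.
Adding +11 months to 1995-01-01 gives 1995-12-01.
`weekday 2` advances to the next Tuesday; 1995-12-01 is a Friday, so it moves forward to 1995-12-05.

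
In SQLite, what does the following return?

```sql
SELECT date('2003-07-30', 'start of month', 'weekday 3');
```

`start of month` rewinds 2003-07-30 to 2003-07-01.
`weekday 3` advances to the next Wednesday; 2003-07-01 is a Tuesday, so it moves forward to 2003-07-02.

2003-07-02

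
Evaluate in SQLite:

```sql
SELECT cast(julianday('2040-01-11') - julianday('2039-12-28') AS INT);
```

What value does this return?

3 days remain in December 2039 after the 28th (31 − 28).
Then 11 days into January 2040.
Total: 3 + 11 = 14.

14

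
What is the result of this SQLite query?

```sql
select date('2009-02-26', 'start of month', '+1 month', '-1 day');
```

2009-02-28

`start of month` rewinds 2009-02-26 to 2009-02-01.
Adding +1 month to 2009-02-01 gives 2009-03-01.
Going back 1 day from 2009-03-01 reaches 2009-02-28 (last day of February, 28 days).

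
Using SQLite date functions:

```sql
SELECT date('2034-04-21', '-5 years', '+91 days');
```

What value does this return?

2029-07-21

Adding -5 years to 2034-04-21 gives 2029-04-21.
Applying '+91 days' to 2029-04-21: counting 91 days forward gives 2029-07-21.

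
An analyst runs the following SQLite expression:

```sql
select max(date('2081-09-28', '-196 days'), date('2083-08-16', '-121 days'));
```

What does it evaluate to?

date('2081-09-28', '-196 days') → 2081-03-16.
date('2083-08-16', '-121 days') → 2083-04-17.
Later of the two is 2083-04-17.

2083-04-17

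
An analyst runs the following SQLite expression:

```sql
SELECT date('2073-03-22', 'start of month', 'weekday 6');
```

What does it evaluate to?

`start of month` rewinds 2073-03-22 to 2073-03-01.
`weekday 6` advances to the next Saturday; 2073-03-01 is a Wednesday, so it moves forward to 2073-03-04.

2073-03-04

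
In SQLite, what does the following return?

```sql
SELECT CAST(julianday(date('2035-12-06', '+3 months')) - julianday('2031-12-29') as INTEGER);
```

Adding +3 months to 2035-12-06 gives 2036-03-06.
2 days remain in December 2031 after the 29th (31 − 29).
Full months from January 2032 through February 2036 contribute their day counts.
Then 6 days into March 2036.
Total: 2 + 31 + 29 + 31 + 30 + 31 + 30 + 31 + 31 + 30 + 31 + 30 + 31 + 31 + 28 + 31 + 30 + 31 + 30 + 31 + 31 + 30 + 31 + 30 + 31 + 31 + 28 + 31 + 30 + 31 + 30 + 31 + 31 + 30 + 31 + 30 + 31 + 31 + 28 + 31 + 30 + 31 + 30 + 31 + 31 + 30 + 31 + 30 + 31 + 31 + 29 + 6 = 1529.

1529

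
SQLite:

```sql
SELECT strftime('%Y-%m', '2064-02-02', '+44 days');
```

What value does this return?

2064-03

First apply '+44 days': 2064-02-02 → 2064-03-17.
`%Y-%m` extracts the year-month: 2064-03.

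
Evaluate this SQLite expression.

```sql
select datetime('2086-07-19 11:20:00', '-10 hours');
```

-10 hours from 2086-07-19 11:20:00 is 2086-07-19 01:20:00.

2086-07-19 01:20:00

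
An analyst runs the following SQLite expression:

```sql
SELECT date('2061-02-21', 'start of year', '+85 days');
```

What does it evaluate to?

2061-03-27

`start of year` rewinds 2061-02-21 to 2061-01-01.
Applying '+85 days' to 2061-01-01: counting 85 days forward gives 2061-03-27.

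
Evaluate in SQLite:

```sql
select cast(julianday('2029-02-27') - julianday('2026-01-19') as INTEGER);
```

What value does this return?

1135

12 days remain in January 2026 after the 19th (31 − 19).
Full months from February 2026 through January 2029 contribute their day counts.
Then 27 days into February 2029.
Total: 12 + 28 + 31 + 30 + 31 + 30 + 31 + 31 + 30 + 31 + 30 + 31 + 31 + 28 + 31 + 30 + 31 + 30 + 31 + 31 + 30 + 31 + 30 + 31 + 31 + 29 + 31 + 30 + 31 + 30 + 31 + 31 + 30 + 31 + 30 + 31 + 31 + 27 = 1135.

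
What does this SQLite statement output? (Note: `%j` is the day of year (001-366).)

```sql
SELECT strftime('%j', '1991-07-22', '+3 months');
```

First apply '+3 months': 1991-07-22 → 1991-10-22.
Day-of-year for 1991-10-22: days since 1991-01-01 inclusive = 295, zero-padded to 295.

295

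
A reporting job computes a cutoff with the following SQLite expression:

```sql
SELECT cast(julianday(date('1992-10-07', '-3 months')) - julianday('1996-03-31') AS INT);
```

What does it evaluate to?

Adding -3 months to 1992-10-07 gives 1992-07-07.
24 days remain in July 1992 after the 7th (31 − 7).
Full months from August 1992 through February 1996 contribute their day counts.
Then 31 days into March 1996.
Total: 24 + 31 + 30 + 31 + 30 + 31 + 31 + 28 + 31 + 30 + 31 + 30 + 31 + 31 + 30 + 31 + 30 + 31 + 31 + 28 + 31 + 30 + 31 + 30 + 31 + 31 + 30 + 31 + 30 + 31 + 31 + 28 + 31 + 30 + 31 + 30 + 31 + 31 + 30 + 31 + 30 + 31 + 31 + 29 + 31 = 1363.
The subtraction is earlier − later, so the result is −1363 → -1363.

-1363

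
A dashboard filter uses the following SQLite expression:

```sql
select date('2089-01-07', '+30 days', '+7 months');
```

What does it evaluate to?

2089-09-06

January 2089 has 31 days; 24 remain after the 7th, so 25 days reach 2089-02-01.
Advancing 5 more days within February lands on 2089-02-06.
Adding +7 months to 2089-02-06 gives 2089-09-06.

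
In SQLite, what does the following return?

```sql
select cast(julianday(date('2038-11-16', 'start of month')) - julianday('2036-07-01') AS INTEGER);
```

853

`start of month` rewinds 2038-11-16 to 2038-11-01.
30 days remain in July 2036 after the 1st (31 − 1).
Full months from August 2036 through October 2038 contribute their day counts.
Then 1 day into November 2038.
Total: 30 + 31 + 30 + 31 + 30 + 31 + 31 + 28 + 31 + 30 + 31 + 30 + 31 + 31 + 30 + 31 + 30 + 31 + 31 + 28 + 31 + 30 + 31 + 30 + 31 + 31 + 30 + 31 + 1 = 853.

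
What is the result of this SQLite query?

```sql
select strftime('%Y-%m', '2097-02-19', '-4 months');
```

First apply '-4 months': 2097-02-19 → 2096-10-19.
`%Y-%m` extracts the year-month: 2096-10.

2096-10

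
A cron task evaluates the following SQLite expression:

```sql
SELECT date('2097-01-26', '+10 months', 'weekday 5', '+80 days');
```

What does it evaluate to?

Adding +10 months to 2097-01-26 gives 2097-11-26.
`weekday 5` advances to the next Friday; 2097-11-26 is a Tuesday, so it moves forward to 2097-11-29.
Applying '+80 days' to 2097-11-29: counting 80 days forward gives 2098-02-17.

2098-02-17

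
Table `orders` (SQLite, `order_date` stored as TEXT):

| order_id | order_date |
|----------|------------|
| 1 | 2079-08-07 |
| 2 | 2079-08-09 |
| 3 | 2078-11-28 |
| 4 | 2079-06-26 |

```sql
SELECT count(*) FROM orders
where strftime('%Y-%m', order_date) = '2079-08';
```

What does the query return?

Rows with year-month 2079-08: 2079-08-07, 2079-08-09 → 2.

2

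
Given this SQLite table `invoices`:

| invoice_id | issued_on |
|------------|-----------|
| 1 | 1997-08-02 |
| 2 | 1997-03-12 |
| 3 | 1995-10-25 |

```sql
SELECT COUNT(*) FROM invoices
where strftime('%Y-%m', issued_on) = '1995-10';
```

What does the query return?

1

Rows with year-month 1995-10: 1995-10-25 → 1.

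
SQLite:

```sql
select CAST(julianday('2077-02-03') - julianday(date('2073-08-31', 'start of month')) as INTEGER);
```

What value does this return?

`start of month` rewinds 2073-08-31 to 2073-08-01.
30 days remain in August 2073 after the 1st (31 − 1).
Full months from September 2073 through January 2077 contribute their day counts.
Then 3 days into February 2077.
Total: 30 + 30 + 31 + 30 + 31 + 31 + 28 + 31 + 30 + 31 + 30 + 31 + 31 + 30 + 31 + 30 + 31 + 31 + 28 + 31 + 30 + 31 + 30 + 31 + 31 + 30 + 31 + 30 + 31 + 31 + 29 + 31 + 30 + 31 + 30 + 31 + 31 + 30 + 31 + 30 + 31 + 31 + 3 = 1282.

1282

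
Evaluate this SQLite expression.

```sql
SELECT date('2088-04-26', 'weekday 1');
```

`weekday 1` advances to the next Monday; 2088-04-26 is already a Monday, so it stays at 2088-04-26.

2088-04-26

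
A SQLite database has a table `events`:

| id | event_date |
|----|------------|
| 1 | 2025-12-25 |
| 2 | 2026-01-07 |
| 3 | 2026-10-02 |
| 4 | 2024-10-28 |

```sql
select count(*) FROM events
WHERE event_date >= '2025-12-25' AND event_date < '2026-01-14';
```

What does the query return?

Rows in [2025-12-25, 2026-01-14): 2025-12-25, 2026-01-07 → 2 rows.

2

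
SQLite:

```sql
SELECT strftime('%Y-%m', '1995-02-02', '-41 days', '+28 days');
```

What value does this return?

First apply '-41 days', '+28 days': 1995-02-02 → 1995-01-20.
`%Y-%m` extracts the year-month: 1995-01.

1995-01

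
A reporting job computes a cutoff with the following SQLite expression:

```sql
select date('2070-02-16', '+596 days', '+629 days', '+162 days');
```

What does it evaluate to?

Applying '+596 days' to 2070-02-16: counting 596 days forward gives 2071-10-05.
Applying '+629 days' to 2071-10-05: counting 629 days forward gives 2073-06-25.
Applying '+162 days' to 2073-06-25: counting 162 days forward gives 2073-12-04.

2073-12-04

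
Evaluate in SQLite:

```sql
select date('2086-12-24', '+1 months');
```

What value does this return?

2087-01-24

Adding +1 month to 2086-12-24 gives 2087-01-24.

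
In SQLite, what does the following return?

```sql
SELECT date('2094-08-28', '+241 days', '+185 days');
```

Applying '+241 days' to 2094-08-28: counting 241 days forward gives 2095-04-26.
Applying '+185 days' to 2095-04-26: counting 185 days forward gives 2095-10-28.

2095-10-28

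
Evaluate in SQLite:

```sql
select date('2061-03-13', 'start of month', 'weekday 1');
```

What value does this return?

2061-03-07

`start of month` rewinds 2061-03-13 to 2061-03-01.
`weekday 1` advances to the next Monday; 2061-03-01 is a Tuesday, so it moves forward to 2061-03-07.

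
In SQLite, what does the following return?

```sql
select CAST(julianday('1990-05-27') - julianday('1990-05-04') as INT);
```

23

Both dates are in May 1990: 27 − 4 = 23.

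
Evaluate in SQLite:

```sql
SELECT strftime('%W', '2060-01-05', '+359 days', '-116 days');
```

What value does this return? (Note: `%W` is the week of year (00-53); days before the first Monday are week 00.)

First apply '+359 days', '-116 days': 2060-01-05 → 2060-09-04.
2060-09-04 is a Saturday. SQLite's %W counts Mondays since the year started; the result is 35.

35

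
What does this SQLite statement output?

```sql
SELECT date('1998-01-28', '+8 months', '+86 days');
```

Adding +8 months to 1998-01-28 gives 1998-09-28.
Applying '+86 days' to 1998-09-28: counting 86 days forward gives 1998-12-23.

1998-12-23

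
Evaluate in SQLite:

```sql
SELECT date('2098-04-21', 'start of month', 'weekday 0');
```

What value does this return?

2098-04-06

`start of month` rewinds 2098-04-21 to 2098-04-01.
`weekday 0` advances to the next Sunday; 2098-04-01 is a Tuesday, so it moves forward to 2098-04-06.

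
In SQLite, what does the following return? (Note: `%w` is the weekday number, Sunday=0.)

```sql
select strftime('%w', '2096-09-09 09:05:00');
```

2096-09-09 is a Sunday; with Sunday=0 that is 0.

0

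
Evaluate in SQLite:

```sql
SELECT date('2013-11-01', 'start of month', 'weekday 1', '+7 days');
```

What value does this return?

`start of month` rewinds 2013-11-01 to 2013-11-01.
`weekday 1` advances to the next Monday; 2013-11-01 is a Friday, so it moves forward to 2013-11-04.
Advancing 7 more days within November lands on 2013-11-11.

2013-11-11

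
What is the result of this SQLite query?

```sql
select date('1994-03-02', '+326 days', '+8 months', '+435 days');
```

1996-11-30

Applying '+326 days' to 1994-03-02: counting 326 days forward gives 1995-01-22.
Adding +8 months to 1995-01-22 gives 1995-09-22.
Applying '+435 days' to 1995-09-22: counting 435 days forward gives 1996-11-30.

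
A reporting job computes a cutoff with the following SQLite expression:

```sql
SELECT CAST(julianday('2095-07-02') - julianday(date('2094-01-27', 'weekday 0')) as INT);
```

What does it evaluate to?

`weekday 0` advances to the next Sunday; 2094-01-27 is a Wednesday, so it moves forward to 2094-01-31.
0 days remain in January 2094 after the 31st (31 − 31).
Full months from February 2094 through June 2095 contribute their day counts.
Then 2 days into July 2095.
Total: 0 + 28 + 31 + 30 + 31 + 30 + 31 + 31 + 30 + 31 + 30 + 31 + 31 + 28 + 31 + 30 + 31 + 30 + 2 = 517.

517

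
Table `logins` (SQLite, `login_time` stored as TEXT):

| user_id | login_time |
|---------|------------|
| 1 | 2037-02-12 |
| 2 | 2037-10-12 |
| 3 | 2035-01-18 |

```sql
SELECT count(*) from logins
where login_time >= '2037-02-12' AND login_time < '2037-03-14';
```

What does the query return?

Rows in [2037-02-12, 2037-03-14): 2037-02-12 → 1 row.

1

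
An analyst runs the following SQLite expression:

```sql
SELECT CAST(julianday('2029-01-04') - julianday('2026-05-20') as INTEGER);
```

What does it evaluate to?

960

11 days remain in May 2026 after the 20th (31 − 20).
Full months from June 2026 through December 2028 contribute their day counts.
Then 4 days into January 2029.
Total: 11 + 30 + 31 + 31 + 30 + 31 + 30 + 31 + 31 + 28 + 31 + 30 + 31 + 30 + 31 + 31 + 30 + 31 + 30 + 31 + 31 + 29 + 31 + 30 + 31 + 30 + 31 + 31 + 30 + 31 + 30 + 31 + 4 = 960.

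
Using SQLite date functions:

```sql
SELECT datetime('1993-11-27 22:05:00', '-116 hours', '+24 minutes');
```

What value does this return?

-116 hours from 1993-11-27 22:05:00 is 1993-11-23 02:05:00 (crosses midnight).
+24 minutes from 1993-11-23 02:05:00 is 1993-11-23 02:29:00.

1993-11-23 02:29:00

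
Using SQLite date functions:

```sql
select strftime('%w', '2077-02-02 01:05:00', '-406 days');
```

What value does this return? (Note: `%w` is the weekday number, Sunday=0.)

2

First apply '-406 days': 2077-02-02 01:05:00 → 2075-12-24 01:05:00.
2075-12-24 is a Tuesday; with Sunday=0 that is 2.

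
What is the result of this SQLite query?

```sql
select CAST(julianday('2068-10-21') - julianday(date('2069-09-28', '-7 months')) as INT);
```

-130

Adding -7 months to 2069-09-28 gives 2069-02-28.
10 days remain in October 2068 after the 21st (31 − 21).
November 2068: 30 days.
December 2068: 31 days.
January 2069: 31 days.
Then 28 days into February 2069.
Total: 10 + 30 + 31 + 31 + 28 = 130.
The subtraction is earlier − later, so the result is −130 → -130.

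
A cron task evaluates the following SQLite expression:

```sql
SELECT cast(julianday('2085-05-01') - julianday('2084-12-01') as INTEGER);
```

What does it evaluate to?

30 days remain in December 2084 after the 1st (31 − 1).
January 2085: 31 days.
February 2085: 28 days.
March 2085: 31 days.
April 2085: 30 days.
Then 1 day into May 2085.
Total: 30 + 31 + 28 + 31 + 30 + 1 = 151.

151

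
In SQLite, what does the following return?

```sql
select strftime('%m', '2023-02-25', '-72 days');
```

First apply '-72 days': 2023-02-25 → 2022-12-15.
`%m` extracts the 2-digit month (01-12): 12.

12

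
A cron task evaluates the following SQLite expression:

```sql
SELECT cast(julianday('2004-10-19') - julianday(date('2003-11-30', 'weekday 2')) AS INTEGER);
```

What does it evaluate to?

322

`weekday 2` advances to the next Tuesday; 2003-11-30 is a Sunday, so it moves forward to 2003-12-02.
29 days remain in December 2003 after the 2nd (31 − 2).
Full months from January 2004 through September 2004 contribute their day counts.
Then 19 days into October 2004.
Total: 29 + 31 + 29 + 31 + 30 + 31 + 30 + 31 + 31 + 30 + 19 = 322.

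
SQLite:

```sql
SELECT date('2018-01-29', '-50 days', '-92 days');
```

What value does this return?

Applying '-50 days' to 2018-01-29: counting 50 days back gives 2017-12-10.
Applying '-92 days' to 2017-12-10: counting 92 days back gives 2017-09-09.

2017-09-09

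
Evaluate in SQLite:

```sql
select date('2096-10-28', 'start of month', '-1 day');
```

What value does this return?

`start of month` rewinds 2096-10-28 to 2096-10-01.
Going back 1 day from 2096-10-01 reaches 2096-09-30 (last day of September, 30 days).

2096-09-30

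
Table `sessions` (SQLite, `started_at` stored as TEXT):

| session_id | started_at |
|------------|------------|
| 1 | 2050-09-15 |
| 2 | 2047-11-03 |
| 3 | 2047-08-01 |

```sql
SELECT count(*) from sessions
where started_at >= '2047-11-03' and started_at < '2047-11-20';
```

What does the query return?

1

Rows in [2047-11-03, 2047-11-20): 2047-11-03 → 1 row.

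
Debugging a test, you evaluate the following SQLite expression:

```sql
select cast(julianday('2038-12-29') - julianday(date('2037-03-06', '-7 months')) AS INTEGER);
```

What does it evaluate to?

Adding -7 months to 2037-03-06 gives 2036-08-06.
25 days remain in August 2036 after the 6th (31 − 6).
Full months from September 2036 through November 2038 contribute their day counts.
Then 29 days into December 2038.
Total: 25 + 30 + 31 + 30 + 31 + 31 + 28 + 31 + 30 + 31 + 30 + 31 + 31 + 30 + 31 + 30 + 31 + 31 + 28 + 31 + 30 + 31 + 30 + 31 + 31 + 30 + 31 + 30 + 29 = 875.

875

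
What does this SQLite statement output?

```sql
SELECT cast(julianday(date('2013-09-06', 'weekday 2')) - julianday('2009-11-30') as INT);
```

`weekday 2` advances to the next Tuesday; 2013-09-06 is a Friday, so it moves forward to 2013-09-10.
0 days remain in November 2009 after the 30th (30 − 30).
Full months from December 2009 through August 2013 contribute their day counts.
Then 10 days into September 2013.
Total: 0 + 31 + 31 + 28 + 31 + 30 + 31 + 30 + 31 + 31 + 30 + 31 + 30 + 31 + 31 + 28 + 31 + 30 + 31 + 30 + 31 + 31 + 30 + 31 + 30 + 31 + 31 + 29 + 31 + 30 + 31 + 30 + 31 + 31 + 30 + 31 + 30 + 31 + 31 + 28 + 31 + 30 + 31 + 30 + 31 + 31 + 10 = 1380.

1380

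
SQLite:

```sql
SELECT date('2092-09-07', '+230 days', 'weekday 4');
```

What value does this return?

2093-04-30

Applying '+230 days' to 2092-09-07: counting 230 days forward gives 2093-04-25.
`weekday 4` advances to the next Thursday; 2093-04-25 is a Saturday, so it moves forward to 2093-04-30.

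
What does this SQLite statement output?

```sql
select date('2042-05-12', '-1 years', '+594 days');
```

2042-12-27

Adding -1 year to 2042-05-12 gives 2041-05-12.
Applying '+594 days' to 2041-05-12: counting 594 days forward gives 2042-12-27.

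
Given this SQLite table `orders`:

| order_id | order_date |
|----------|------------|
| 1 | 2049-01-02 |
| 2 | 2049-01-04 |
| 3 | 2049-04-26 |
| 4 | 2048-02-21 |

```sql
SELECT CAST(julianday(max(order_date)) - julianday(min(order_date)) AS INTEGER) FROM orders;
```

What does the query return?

430

MIN = 2048-02-21, MAX = 2049-04-26.
8 days remain in February 2048 after the 21st (29 − 21).
Full months from March 2048 through March 2049 contribute their day counts.
Then 26 days into April 2049.
Total: 8 + 31 + 30 + 31 + 30 + 31 + 31 + 30 + 31 + 30 + 31 + 31 + 28 + 31 + 26 = 430.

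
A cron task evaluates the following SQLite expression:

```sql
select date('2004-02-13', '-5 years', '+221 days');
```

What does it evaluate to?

Adding -5 years to 2004-02-13 gives 1999-02-13.
Applying '+221 days' to 1999-02-13: counting 221 days forward gives 1999-09-22.

1999-09-22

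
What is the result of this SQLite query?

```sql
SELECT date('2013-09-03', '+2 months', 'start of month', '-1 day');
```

2013-10-31

Adding +2 months to 2013-09-03 gives 2013-11-03.
`start of month` rewinds 2013-11-03 to 2013-11-01.
Going back 1 day from 2013-11-01 reaches 2013-10-31 (last day of October, 31 days).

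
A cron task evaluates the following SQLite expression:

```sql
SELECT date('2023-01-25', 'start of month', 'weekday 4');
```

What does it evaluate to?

2023-01-05

`start of month` rewinds 2023-01-25 to 2023-01-01.
`weekday 4` advances to the next Thursday; 2023-01-01 is a Sunday, so it moves forward to 2023-01-05.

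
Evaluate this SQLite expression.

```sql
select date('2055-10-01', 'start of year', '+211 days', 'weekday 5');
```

`start of year` rewinds 2055-10-01 to 2055-01-01.
Applying '+211 days' to 2055-01-01: counting 211 days forward gives 2055-07-31.
`weekday 5` advances to the next Friday; 2055-07-31 is a Saturday, so it moves forward to 2055-08-06.

2055-08-06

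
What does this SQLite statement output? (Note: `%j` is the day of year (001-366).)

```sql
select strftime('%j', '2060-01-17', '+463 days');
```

114

First apply '+463 days': 2060-01-17 → 2061-04-24.
Day-of-year for 2061-04-24: days since 2061-01-01 inclusive = 114, zero-padded to 114.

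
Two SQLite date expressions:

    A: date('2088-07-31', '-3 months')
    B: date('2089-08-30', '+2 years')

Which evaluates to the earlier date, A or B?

A = 2088-05-01.
B = 2091-08-30.
A is earlier.

A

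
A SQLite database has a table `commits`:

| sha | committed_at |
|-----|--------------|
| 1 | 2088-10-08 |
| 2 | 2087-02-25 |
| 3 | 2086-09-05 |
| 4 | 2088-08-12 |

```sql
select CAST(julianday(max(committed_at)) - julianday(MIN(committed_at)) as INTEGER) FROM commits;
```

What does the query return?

MIN = 2086-09-05, MAX = 2088-10-08.
25 days remain in September 2086 after the 5th (30 − 5).
Full months from October 2086 through September 2088 contribute their day counts.
Then 8 days into October 2088.
Total: 25 + 31 + 30 + 31 + 31 + 28 + 31 + 30 + 31 + 30 + 31 + 31 + 30 + 31 + 30 + 31 + 31 + 29 + 31 + 30 + 31 + 30 + 31 + 31 + 30 + 8 = 764.

764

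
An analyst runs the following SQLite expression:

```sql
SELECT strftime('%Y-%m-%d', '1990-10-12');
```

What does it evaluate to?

`%Y-%m-%d` extracts the ISO date: 1990-10-12.

1990-10-12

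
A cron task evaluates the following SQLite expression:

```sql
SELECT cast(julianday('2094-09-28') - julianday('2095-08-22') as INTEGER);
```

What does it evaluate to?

2 days remain in September 2094 after the 28th (30 − 28).
Full months from October 2094 through July 2095 contribute their day counts.
Then 22 days into August 2095.
Total: 2 + 31 + 30 + 31 + 31 + 28 + 31 + 30 + 31 + 30 + 31 + 22 = 328.
The subtraction is earlier − later, so the result is −328 → -328.

-328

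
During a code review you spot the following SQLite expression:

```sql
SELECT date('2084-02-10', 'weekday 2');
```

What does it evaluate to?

2084-02-15

`weekday 2` advances to the next Tuesday; 2084-02-10 is a Thursday, so it moves forward to 2084-02-15.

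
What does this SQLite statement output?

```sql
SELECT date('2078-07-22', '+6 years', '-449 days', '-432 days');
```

Adding +6 years to 2078-07-22 gives 2084-07-22.
Applying '-449 days' to 2084-07-22: counting 449 days back gives 2083-04-30.
Applying '-432 days' to 2083-04-30: counting 432 days back gives 2082-02-22.

2082-02-22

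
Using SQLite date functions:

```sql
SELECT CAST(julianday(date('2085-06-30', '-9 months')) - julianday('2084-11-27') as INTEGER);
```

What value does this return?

Adding -9 months to 2085-06-30 gives 2084-09-30.
0 days remain in September 2084 after the 30th (30 − 30).
October 2084: 31 days.
Then 27 days into November 2084.
Total: 0 + 31 + 27 = 58.
The subtraction is earlier − later, so the result is −58 → -58.

-58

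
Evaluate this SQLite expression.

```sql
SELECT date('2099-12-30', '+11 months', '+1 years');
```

Adding +11 months to 2099-12-30 gives 2100-11-30.
Adding +1 year to 2100-11-30 gives 2101-11-30.

2101-11-30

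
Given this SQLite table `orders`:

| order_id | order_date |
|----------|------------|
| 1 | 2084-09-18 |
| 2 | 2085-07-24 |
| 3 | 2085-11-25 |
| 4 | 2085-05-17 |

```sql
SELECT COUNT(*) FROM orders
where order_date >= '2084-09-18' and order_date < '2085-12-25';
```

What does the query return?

Rows in [2084-09-18, 2085-12-25): 2084-09-18, 2085-07-24, 2085-11-25, 2085-05-17 → 4 rows.

4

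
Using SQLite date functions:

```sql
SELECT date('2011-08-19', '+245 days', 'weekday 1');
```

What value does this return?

Applying '+245 days' to 2011-08-19: counting 245 days forward gives 2012-04-20.
`weekday 1` advances to the next Monday; 2012-04-20 is a Friday, so it moves forward to 2012-04-23.

2012-04-23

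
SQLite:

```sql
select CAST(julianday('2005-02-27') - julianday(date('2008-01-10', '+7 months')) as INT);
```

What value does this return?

Adding +7 months to 2008-01-10 gives 2008-08-10.
1 day remains in February 2005 after the 27th (28 − 27).
Full months from March 2005 through July 2008 contribute their day counts.
Then 10 days into August 2008.
Total: 1 + 31 + 30 + 31 + 30 + 31 + 31 + 30 + 31 + 30 + 31 + 31 + 28 + 31 + 30 + 31 + 30 + 31 + 31 + 30 + 31 + 30 + 31 + 31 + 28 + 31 + 30 + 31 + 30 + 31 + 31 + 30 + 31 + 30 + 31 + 31 + 29 + 31 + 30 + 31 + 30 + 31 + 10 = 1260.
The subtraction is earlier − later, so the result is −1260 → -1260.

-1260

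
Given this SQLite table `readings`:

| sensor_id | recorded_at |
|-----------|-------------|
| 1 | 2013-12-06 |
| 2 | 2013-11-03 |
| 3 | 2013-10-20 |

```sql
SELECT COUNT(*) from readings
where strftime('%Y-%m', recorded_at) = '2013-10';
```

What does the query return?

1

Rows with year-month 2013-10: 2013-10-20 → 1.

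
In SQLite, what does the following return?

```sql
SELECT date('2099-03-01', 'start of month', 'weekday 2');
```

`start of month` rewinds 2099-03-01 to 2099-03-01.
`weekday 2` advances to the next Tuesday; 2099-03-01 is a Sunday, so it moves forward to 2099-03-03.

2099-03-03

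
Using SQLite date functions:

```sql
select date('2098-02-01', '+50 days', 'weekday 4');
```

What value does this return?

Applying '+50 days' to 2098-02-01: counting 50 days forward gives 2098-03-23.
`weekday 4` advances to the next Thursday; 2098-03-23 is a Sunday, so it moves forward to 2098-03-27.

2098-03-27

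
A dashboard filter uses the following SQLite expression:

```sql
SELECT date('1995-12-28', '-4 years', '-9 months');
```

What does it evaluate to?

Adding -4 years to 1995-12-28 gives 1991-12-28.
Adding -9 months to 1991-12-28 gives 1991-03-28.

1991-03-28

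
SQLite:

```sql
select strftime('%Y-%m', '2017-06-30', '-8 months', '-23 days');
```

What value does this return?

2016-10

First apply '-8 months', '-23 days': 2017-06-30 → 2016-10-07.
`%Y-%m` extracts the year-month: 2016-10.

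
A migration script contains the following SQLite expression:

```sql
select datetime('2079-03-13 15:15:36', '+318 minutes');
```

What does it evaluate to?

2079-03-13 20:33:36

318 minutes = 5h 18m; +318 minutes from 2079-03-13 15:15:36 is 2079-03-13 20:33:36.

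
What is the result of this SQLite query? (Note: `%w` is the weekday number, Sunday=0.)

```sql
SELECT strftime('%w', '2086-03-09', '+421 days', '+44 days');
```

2

First apply '+421 days', '+44 days': 2086-03-09 → 2087-06-17.
2087-06-17 is a Tuesday; with Sunday=0 that is 2.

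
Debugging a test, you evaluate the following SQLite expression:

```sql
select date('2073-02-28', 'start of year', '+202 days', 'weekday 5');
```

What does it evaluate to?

`start of year` rewinds 2073-02-28 to 2073-01-01.
Applying '+202 days' to 2073-01-01: counting 202 days forward gives 2073-07-22.
`weekday 5` advances to the next Friday; 2073-07-22 is a Saturday, so it moves forward to 2073-07-28.

2073-07-28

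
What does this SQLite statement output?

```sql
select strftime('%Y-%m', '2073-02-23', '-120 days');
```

2072-10

First apply '-120 days': 2073-02-23 → 2072-10-26.
`%Y-%m` extracts the year-month: 2072-10.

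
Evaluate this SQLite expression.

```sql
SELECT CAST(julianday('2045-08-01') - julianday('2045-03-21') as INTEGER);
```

133

10 days remain in March 2045 after the 21st (31 − 21).
April 2045: 30 days.
May 2045: 31 days.
June 2045: 30 days.
July 2045: 31 days.
Then 1 day into August 2045.
Total: 10 + 30 + 31 + 30 + 31 + 1 = 133.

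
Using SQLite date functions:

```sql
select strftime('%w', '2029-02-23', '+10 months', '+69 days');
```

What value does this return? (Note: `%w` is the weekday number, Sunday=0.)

6

First apply '+10 months', '+69 days': 2029-02-23 → 2030-03-02.
2030-03-02 is a Saturday; with Sunday=0 that is 6.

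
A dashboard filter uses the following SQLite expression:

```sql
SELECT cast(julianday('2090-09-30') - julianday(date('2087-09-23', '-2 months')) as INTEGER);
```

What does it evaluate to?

1165

Adding -2 months to 2087-09-23 gives 2087-07-23.
8 days remain in July 2087 after the 23rd (31 − 23).
Full months from August 2087 through August 2090 contribute their day counts.
Then 30 days into September 2090.
Total: 8 + 31 + 30 + 31 + 30 + 31 + 31 + 29 + 31 + 30 + 31 + 30 + 31 + 31 + 30 + 31 + 30 + 31 + 31 + 28 + 31 + 30 + 31 + 30 + 31 + 31 + 30 + 31 + 30 + 31 + 31 + 28 + 31 + 30 + 31 + 30 + 31 + 31 + 30 = 1165.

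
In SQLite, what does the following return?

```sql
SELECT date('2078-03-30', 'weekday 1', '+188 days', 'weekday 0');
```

`weekday 1` advances to the next Monday; 2078-03-30 is a Wednesday, so it moves forward to 2078-04-04.
Applying '+188 days' to 2078-04-04: counting 188 days forward gives 2078-10-09.
`weekday 0` advances to the next Sunday; 2078-10-09 is already a Sunday, so it stays at 2078-10-09.

2078-10-09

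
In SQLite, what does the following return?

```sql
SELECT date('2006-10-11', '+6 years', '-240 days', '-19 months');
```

2010-07-14

Adding +6 years to 2006-10-11 gives 2012-10-11.
Applying '-240 days' to 2012-10-11: counting 240 days back gives 2012-02-14.
Adding -19 months to 2012-02-14 gives 2010-07-14.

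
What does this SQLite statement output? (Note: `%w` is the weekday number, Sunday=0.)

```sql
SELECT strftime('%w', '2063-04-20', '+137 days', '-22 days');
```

1

First apply '+137 days', '-22 days': 2063-04-20 → 2063-08-13.
2063-08-13 is a Monday; with Sunday=0 that is 1.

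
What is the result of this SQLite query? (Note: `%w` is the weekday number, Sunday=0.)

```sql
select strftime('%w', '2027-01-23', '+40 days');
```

4

First apply '+40 days': 2027-01-23 → 2027-03-04.
2027-03-04 is a Thursday; with Sunday=0 that is 4.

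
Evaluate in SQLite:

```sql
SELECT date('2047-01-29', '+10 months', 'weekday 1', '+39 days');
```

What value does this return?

2048-01-10

Adding +10 months to 2047-01-29 gives 2047-11-29.
`weekday 1` advances to the next Monday; 2047-11-29 is a Friday, so it moves forward to 2047-12-02.
December 2047 has 31 days; 29 remain after the 2nd, so 30 days reach 2048-01-01.
Advancing 9 more days within January lands on 2048-01-10.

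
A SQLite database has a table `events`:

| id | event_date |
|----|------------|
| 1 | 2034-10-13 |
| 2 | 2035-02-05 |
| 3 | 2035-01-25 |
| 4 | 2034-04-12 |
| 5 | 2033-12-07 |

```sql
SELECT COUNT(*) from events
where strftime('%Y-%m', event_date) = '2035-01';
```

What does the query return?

Rows with year-month 2035-01: 2035-01-25 → 1.

1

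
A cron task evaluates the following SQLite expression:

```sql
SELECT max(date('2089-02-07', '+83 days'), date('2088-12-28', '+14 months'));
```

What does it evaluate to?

date('2089-02-07', '+83 days') → 2089-05-01.
date('2088-12-28', '+14 months') → 2090-02-28.
Later of the two is 2090-02-28.

2090-02-28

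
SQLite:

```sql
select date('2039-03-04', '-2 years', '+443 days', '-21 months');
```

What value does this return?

2036-08-21

Adding -2 years to 2039-03-04 gives 2037-03-04.
Applying '+443 days' to 2037-03-04: counting 443 days forward gives 2038-05-21.
Adding -21 months to 2038-05-21 gives 2036-08-21.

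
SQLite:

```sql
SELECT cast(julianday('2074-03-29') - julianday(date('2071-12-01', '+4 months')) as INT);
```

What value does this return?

727

Adding +4 months to 2071-12-01 gives 2072-04-01.
29 days remain in April 2072 after the 1st (30 − 1).
Full months from May 2072 through February 2074 contribute their day counts.
Then 29 days into March 2074.
Total: 29 + 31 + 30 + 31 + 31 + 30 + 31 + 30 + 31 + 31 + 28 + 31 + 30 + 31 + 30 + 31 + 31 + 30 + 31 + 30 + 31 + 31 + 28 + 29 = 727.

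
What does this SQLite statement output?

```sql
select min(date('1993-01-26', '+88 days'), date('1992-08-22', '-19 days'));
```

1992-08-03

date('1993-01-26', '+88 days') → 1993-04-24.
date('1992-08-22', '-19 days') → 1992-08-03.
Earlier of the two is 1992-08-03.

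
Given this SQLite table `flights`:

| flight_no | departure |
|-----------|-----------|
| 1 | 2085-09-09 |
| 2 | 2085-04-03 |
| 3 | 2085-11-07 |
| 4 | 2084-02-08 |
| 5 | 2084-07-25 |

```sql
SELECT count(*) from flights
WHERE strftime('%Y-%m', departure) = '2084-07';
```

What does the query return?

1

Rows with year-month 2084-07: 2084-07-25 → 1.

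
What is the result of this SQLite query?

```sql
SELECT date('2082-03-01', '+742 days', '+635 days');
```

Applying '+742 days' to 2082-03-01: counting 742 days forward gives 2084-03-12.
Applying '+635 days' to 2084-03-12: counting 635 days forward gives 2085-12-07.

2085-12-07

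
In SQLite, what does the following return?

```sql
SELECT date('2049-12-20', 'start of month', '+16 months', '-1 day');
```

`start of month` rewinds 2049-12-20 to 2049-12-01.
Adding +16 months to 2049-12-01 gives 2051-04-01.
Going back 1 day from 2051-04-01 reaches 2051-03-31 (last day of March, 31 days).

2051-03-31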